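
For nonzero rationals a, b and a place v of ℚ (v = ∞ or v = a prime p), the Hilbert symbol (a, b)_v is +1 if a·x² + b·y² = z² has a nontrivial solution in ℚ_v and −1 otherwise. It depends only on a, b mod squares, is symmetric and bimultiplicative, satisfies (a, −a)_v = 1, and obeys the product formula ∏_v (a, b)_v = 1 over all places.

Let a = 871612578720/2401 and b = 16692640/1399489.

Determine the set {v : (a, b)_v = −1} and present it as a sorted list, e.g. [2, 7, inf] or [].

[5, 17]

(a, b) ≡ (170, 10) mod (ℚ^×)²; places V = {2, 3, 5, 7, 13, 17, 19, ∞}.
(a,b)_3: α=8, u≡2; β=0, v≡1 (mod 3); (2|3)=-1, (1|3)=+1; sign (−1)^0·-1^0·+1^8 = +1.
(a,b)_13: α=2, u≡9; β=-4, v≡12 (mod 13); (9|13)=+1, (12|13)=+1; sign (−1)^0·+1^-4·+1^2 = +1.
(a,b)_7: α=-4, u≡2; β=-2, v≡6 (mod 7); (2|7)=+1, (6|7)=-1; sign (−1)^0·+1^-2·-1^-4 = +1.
(a,b)_2: α=5, β=5; u≡5, v≡5 (mod 8); ε(u)ε(v)=0·0, αω(v)=5·1, βω(u)=5·1; sum ≡ 0  ⇒  +1.
(a,b)_5: α=1, u≡4; β=1, v≡2 (mod 5); (4|5)=+1, (2|5)=-1; sign (−1)^0·+1^1·-1^1 = -1.
(a,b)_17: α=3, u≡6; β=2, v≡3 (mod 17); (6|17)=-1, (3|17)=-1; sign (−1)^0·-1^2·-1^3 = -1.
(a,b)_19: α=0, u≡12; β=2, v≡18 (mod 19); (12|19)=-1, (18|19)=-1; sign (−1)^0·-1^2·-1^0 = +1.
(a,b)_∞: sgn(170)=+, sgn(10)=+, so +1.
|Ram(170, 10)| = 2, even; anisotropic at {5, 17}.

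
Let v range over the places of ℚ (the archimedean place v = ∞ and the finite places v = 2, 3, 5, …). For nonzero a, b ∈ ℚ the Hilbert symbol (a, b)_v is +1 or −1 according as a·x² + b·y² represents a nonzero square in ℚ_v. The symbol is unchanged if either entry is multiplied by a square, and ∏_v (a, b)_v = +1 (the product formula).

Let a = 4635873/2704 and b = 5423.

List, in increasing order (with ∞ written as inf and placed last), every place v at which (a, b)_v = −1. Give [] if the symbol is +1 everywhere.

[17, 43]

(a, b) ≡ (473, 5423) mod (ℚ^×)²; places V = {2, 3, 11, 13, 17, 29, 43, ∞}.
(a,b)_29: α=0, u≡7; β=1, v≡13 (mod 29); (7|29)=+1, (13|29)=+1; sign (−1)^0·+1^1·+1^0 = +1.
(a,b)_43: α=1, u≡41; β=0, v≡5 (mod 43); (41|43)=+1, (5|43)=-1; sign (−1)^0·+1^0·-1^1 = -1.
(a,b)_3: α=4, u≡2; β=0, v≡2 (mod 3); (2|3)=-1, (2|3)=-1; sign (−1)^0·-1^0·-1^4 = +1.
(a,b)_2: α=-4, β=0; u≡1, v≡7 (mod 8); ε(u)ε(v)=0·1, αω(v)=-4·0, βω(u)=0·0; sum ≡ 0  ⇒  +1.
(a,b)_11: α=3, u≡2; β=1, v≡9 (mod 11); (2|11)=-1, (9|11)=+1; sign (−1)^1·-1^1·+1^3 = +1.
(a,b)_∞: sgn(473)=+, sgn(5423)=+, so +1.
(a,b)_17: α=0, u≡7; β=1, v≡13 (mod 17); (7|17)=-1, (13|17)=+1; sign (−1)^0·-1^1·+1^0 = -1.
(a,b)_13: α=-2, u≡7; β=0, v≡2 (mod 13); (7|13)=-1, (2|13)=-1; sign (−1)^0·-1^0·-1^-2 = +1.
|Ram(473, 5423)| = 2, even; anisotropic at {17, 43}.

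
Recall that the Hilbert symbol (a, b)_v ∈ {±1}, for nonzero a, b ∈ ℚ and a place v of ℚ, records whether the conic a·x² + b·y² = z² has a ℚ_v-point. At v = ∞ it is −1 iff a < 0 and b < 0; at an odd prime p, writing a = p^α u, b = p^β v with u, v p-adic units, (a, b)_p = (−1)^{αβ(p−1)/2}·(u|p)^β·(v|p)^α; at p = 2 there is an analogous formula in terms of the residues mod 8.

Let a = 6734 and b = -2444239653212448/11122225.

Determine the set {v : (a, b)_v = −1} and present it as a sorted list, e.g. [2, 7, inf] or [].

(a, b) ≡ (6734, -3548818) mod (ℚ^×)²; places V = {2, 3, 5, 7, 13, 17, 23, 29, 31, 37, ∞}.
(a,b)_37: α=1, u≡34; β=1, v≡33 (mod 37); (34|37)=+1, (33|37)=+1; sign (−1)^0·+1^1·+1^1 = +1.
(a,b)_31: α=0, u≡7; β=1, v≡5 (mod 31); (7|31)=+1, (5|31)=+1; sign (−1)^0·+1^1·+1^0 = +1.
(a,b)_∞: sgn(6734)=+, sgn(-3548818)=−, so +1.
(a,b)_3: α=0, u≡2; β=16, v≡2 (mod 3); (2|3)=-1, (2|3)=-1; sign (−1)^0·-1^16·-1^0 = +1.
(a,b)_29: α=0, u≡6; β=-2, v≡28 (mod 29); (6|29)=+1, (28|29)=+1; sign (−1)^0·+1^-2·+1^0 = +1.
(a,b)_2: α=1, β=5; u≡7, v≡7 (mod 8); ε(u)ε(v)=1·1, αω(v)=1·0, βω(u)=5·0; sum ≡ 1  ⇒  -1.
(a,b)_23: α=0, u≡18; β=-2, v≡12 (mod 23); (18|23)=+1, (12|23)=+1; sign (−1)^0·+1^-2·+1^0 = +1.
(a,b)_13: α=1, u≡11; β=1, v≡10 (mod 13); (11|13)=-1, (10|13)=+1; sign (−1)^0·-1^1·+1^1 = -1.
(a,b)_5: α=0, u≡4; β=-2, v≡3 (mod 5); (4|5)=+1, (3|5)=-1; sign (−1)^0·+1^-2·-1^0 = +1.
(a,b)_17: α=0, u≡2; β=1, v≡5 (mod 17); (2|17)=+1, (5|17)=-1; sign (−1)^0·+1^1·-1^0 = +1.
(a,b)_7: α=1, u≡3; β=1, v≡4 (mod 7); (3|7)=-1, (4|7)=+1; sign (−1)^1·-1^1·+1^1 = +1.
(6734, -3548818 / ℚ) ramifies at {2, 13}: a division algebra.

[2, 13]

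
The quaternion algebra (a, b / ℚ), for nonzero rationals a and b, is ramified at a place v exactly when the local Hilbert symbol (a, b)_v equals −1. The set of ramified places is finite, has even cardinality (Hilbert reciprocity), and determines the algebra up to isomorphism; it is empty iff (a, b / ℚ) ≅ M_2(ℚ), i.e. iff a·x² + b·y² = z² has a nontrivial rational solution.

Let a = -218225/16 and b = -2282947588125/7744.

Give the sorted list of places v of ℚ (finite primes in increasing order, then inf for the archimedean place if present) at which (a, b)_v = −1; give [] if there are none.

Mod squares: a ≡ -8729, b ≡ -29. Check v ∈ {∞, 2, 3, 5, 7, 11, 29, 43}.
v=29: a=29^1·(≡10), b=29^3·(≡24) mod 29; (10|29)=-1, (24|29)=+1; (−1)^{1·3·14}·(-1)^3·(+1)^1 = -1.
v=11: a=11^0·(≡3), b=11^-2·(≡3) mod 11; (3|11)=+1, (3|11)=+1; (−1)^{0·-2·5}·(+1)^-2·(+1)^0 = +1.
v=43: a=43^1·(≡8), b=43^2·(≡15) mod 43; (8|43)=-1, (15|43)=+1; (−1)^{1·2·21}·(-1)^2·(+1)^1 = +1.
v=3: a=3^0·(≡1), b=3^4·(≡1) mod 3; (1|3)=+1, (1|3)=+1; (−1)^{0·4·1}·(+1)^4·(+1)^0 = +1.
v=5: a=5^2·(≡1), b=5^4·(≡1) mod 5; (1|5)=+1, (1|5)=+1; (−1)^{2·4·2}·(+1)^4·(+1)^2 = +1.
v=2: v_2(a)=-4, v_2(b)=-6; units ≡ 7, 3 (mod 8); ε·ε+αω+βω = 1·1+-4·1+-6·0 ≡ 1  ⇒  (a,b)_2 = -1.
v=∞: -8729 < 0 and -29 < 0  ⇒  (a,b)_∞ = -1.
v=7: a=7^1·(≡5), b=7^0·(≡3) mod 7; (5|7)=-1, (3|7)=-1; (−1)^{1·0·3}·(-1)^0·(-1)^1 = -1.
Ram(-8729, -29) = {2, 7, 29, ∞}; no ℚ_2-point on the conic.

[2, 7, 29, inf]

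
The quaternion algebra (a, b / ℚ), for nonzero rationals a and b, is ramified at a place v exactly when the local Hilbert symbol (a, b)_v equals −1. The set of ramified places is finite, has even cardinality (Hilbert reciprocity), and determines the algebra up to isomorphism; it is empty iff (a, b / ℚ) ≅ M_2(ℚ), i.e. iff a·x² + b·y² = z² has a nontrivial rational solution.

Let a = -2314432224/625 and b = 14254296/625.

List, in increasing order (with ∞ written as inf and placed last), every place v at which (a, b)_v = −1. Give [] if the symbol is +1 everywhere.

(a, b) ≡ (-55614, 72726) mod (ℚ^×)²; places V = {2, 3, 5, 7, 13, 17, 23, 31, ∞}.
(a,b)_3: α=3, u≡2; β=1, v≡2 (mod 3); (2|3)=-1, (2|3)=-1; sign (−1)^1·-1^1·-1^3 = -1.
(a,b)_23: α=1, u≡22; β=1, v≡10 (mod 23); (22|23)=-1, (10|23)=-1; sign (−1)^1·-1^1·-1^1 = -1.
(a,b)_∞: sgn(-55614)=−, sgn(72726)=+, so +1.
(a,b)_13: α=1, u≡10; β=0, v≡4 (mod 13); (10|13)=+1, (4|13)=+1; sign (−1)^0·+1^0·+1^1 = +1.
(a,b)_5: α=-4, u≡1; β=-4, v≡1 (mod 5); (1|5)=+1, (1|5)=+1; sign (−1)^0·+1^-4·+1^-4 = +1.
(a,b)_7: α=0, u≡4; β=2, v≡6 (mod 7); (4|7)=+1, (6|7)=-1; sign (−1)^0·+1^2·-1^0 = +1.
(a,b)_17: α=2, u≡14; β=1, v≡5 (mod 17); (14|17)=-1, (5|17)=-1; sign (−1)^0·-1^1·-1^2 = -1.
(a,b)_2: α=5, β=3; u≡1, v≡3 (mod 8); ε(u)ε(v)=0·1, αω(v)=5·1, βω(u)=3·0; sum ≡ 1  ⇒  -1.
(a,b)_31: α=1, u≡5; β=1, v≡11 (mod 31); (5|31)=+1, (11|31)=-1; sign (−1)^1·+1^1·-1^1 = +1.
(-55614, 72726 / ℚ) ramifies at {2, 3, 17, 23}: a division algebra.

[2, 3, 17, 23]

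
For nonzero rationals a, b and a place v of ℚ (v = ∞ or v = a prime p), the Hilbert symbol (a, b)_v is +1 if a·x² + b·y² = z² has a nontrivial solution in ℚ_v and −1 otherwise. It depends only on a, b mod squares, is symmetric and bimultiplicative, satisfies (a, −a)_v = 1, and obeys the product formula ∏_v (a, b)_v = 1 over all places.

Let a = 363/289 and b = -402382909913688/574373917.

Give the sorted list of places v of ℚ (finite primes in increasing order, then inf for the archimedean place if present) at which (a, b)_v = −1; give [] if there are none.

Mod squares: a ≡ 3, b ≡ -1512654. Check v ∈ {∞, 2, 3, 11, 13, 17, 23, 41, 43}.
v=3: a=3^1·(≡1), b=3^11·(≡1) mod 3; (1|3)=+1, (1|3)=+1; (−1)^{1·11·1}·(+1)^11·(+1)^1 = -1.
v=43: a=43^0·(≡2), b=43^1·(≡30) mod 43; (2|43)=-1, (30|43)=-1; (−1)^{0·1·21}·(-1)^1·(-1)^0 = -1.
v=2: v_2(a)=0, v_2(b)=3; units ≡ 3, 1 (mod 8); ε·ε+αω+βω = 1·0+0·0+3·1 ≡ 1  ⇒  (a,b)_2 = -1.
v=13: a=13^0·(≡4), b=13^-1·(≡8) mod 13; (4|13)=+1, (8|13)=-1; (−1)^{0·-1·6}·(+1)^-1·(-1)^0 = +1.
v=41: a=41^0·(≡38), b=41^1·(≡22) mod 41; (38|41)=-1, (22|41)=-1; (−1)^{0·1·20}·(-1)^1·(-1)^0 = -1.
v=23: a=23^0·(≡12), b=23^-2·(≡19) mod 23; (12|23)=+1, (19|23)=-1; (−1)^{0·-2·11}·(+1)^-2·(-1)^0 = +1.
v=11: a=11^2·(≡1), b=11^5·(≡7) mod 11; (1|11)=+1, (7|11)=-1; (−1)^{2·5·5}·(+1)^5·(-1)^2 = +1.
v=17: a=17^-2·(≡6), b=17^-4·(≡7) mod 17; (6|17)=-1, (7|17)=-1; (−1)^{-2·-4·8}·(-1)^-4·(-1)^-2 = +1.
v=∞: 3 > 0 and -1512654 < 0  ⇒  (a,b)_∞ = +1.
(3, -1512654 / ℚ) ramifies at {2, 3, 41, 43}: a division algebra.

[2, 3, 41, 43]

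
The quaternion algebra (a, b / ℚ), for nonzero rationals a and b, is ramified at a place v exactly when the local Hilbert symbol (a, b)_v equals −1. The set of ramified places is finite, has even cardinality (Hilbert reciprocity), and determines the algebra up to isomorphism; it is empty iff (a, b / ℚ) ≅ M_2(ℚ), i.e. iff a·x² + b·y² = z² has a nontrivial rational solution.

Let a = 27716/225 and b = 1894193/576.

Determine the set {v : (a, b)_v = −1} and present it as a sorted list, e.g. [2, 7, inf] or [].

[29, 41]

Mod squares: a ≡ 41, b ≡ 38657. Check v ∈ {∞, 2, 3, 5, 7, 13, 29, 31, 41, 43}.
v=7: a=7^0·(≡3), b=7^2·(≡5) mod 7; (3|7)=-1, (5|7)=-1; (−1)^{0·2·3}·(-1)^2·(-1)^0 = +1.
v=∞: 41 > 0 and 38657 > 0  ⇒  (a,b)_∞ = +1.
v=41: a=41^1·(≡1), b=41^0·(≡17) mod 41; (1|41)=+1, (17|41)=-1; (−1)^{1·0·20}·(+1)^0·(-1)^1 = -1.
v=5: a=5^-2·(≡4), b=5^0·(≡3) mod 5; (4|5)=+1, (3|5)=-1; (−1)^{-2·0·2}·(+1)^0·(-1)^-2 = +1.
v=29: a=29^0·(≡26), b=29^1·(≡5) mod 29; (26|29)=-1, (5|29)=+1; (−1)^{0·1·14}·(-1)^1·(+1)^0 = -1.
v=31: a=31^0·(≡8), b=31^1·(≡7) mod 31; (8|31)=+1, (7|31)=+1; (−1)^{0·1·15}·(+1)^1·(+1)^0 = +1.
v=13: a=13^2·(≡2), b=13^0·(≡7) mod 13; (2|13)=-1, (7|13)=-1; (−1)^{2·0·6}·(-1)^0·(-1)^2 = +1.
v=3: a=3^-2·(≡2), b=3^-2·(≡2) mod 3; (2|3)=-1, (2|3)=-1; (−1)^{-2·-2·1}·(-1)^-2·(-1)^-2 = +1.
v=2: v_2(a)=2, v_2(b)=-6; units ≡ 1, 1 (mod 8); ε·ε+αω+βω = 0·0+2·0+-6·0 ≡ 0  ⇒  (a,b)_2 = +1.
v=43: a=43^0·(≡11), b=43^1·(≡34) mod 43; (11|43)=+1, (34|43)=-1; (−1)^{0·1·21}·(+1)^1·(-1)^0 = +1.
(41, 38657 / ℚ) ramifies at {29, 41}: a division algebra.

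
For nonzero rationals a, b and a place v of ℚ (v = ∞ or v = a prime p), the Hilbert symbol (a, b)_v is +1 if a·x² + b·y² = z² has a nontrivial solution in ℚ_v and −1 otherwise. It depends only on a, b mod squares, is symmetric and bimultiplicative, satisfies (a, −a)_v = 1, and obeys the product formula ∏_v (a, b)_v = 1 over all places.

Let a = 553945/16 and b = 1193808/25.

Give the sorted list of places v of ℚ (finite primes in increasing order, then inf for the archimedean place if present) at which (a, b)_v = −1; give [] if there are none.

[5, 7, 11, 17]

Mod squares: a ≡ 11305, b ≡ 74613. Check v ∈ {∞, 2, 3, 5, 7, 11, 17, 19}.
v=7: a=7^3·(≡6), b=7^1·(≡6) mod 7; (6|7)=-1, (6|7)=-1; (−1)^{3·1·3}·(-1)^1·(-1)^3 = -1.
v=19: a=19^1·(≡16), b=19^1·(≡3) mod 19; (16|19)=+1, (3|19)=-1; (−1)^{1·1·9}·(+1)^1·(-1)^1 = +1.
v=2: v_2(a)=-4, v_2(b)=4; units ≡ 1, 5 (mod 8); ε·ε+αω+βω = 0·0+-4·1+4·0 ≡ 0  ⇒  (a,b)_2 = +1.
v=11: a=11^0·(≡8), b=11^1·(≡8) mod 11; (8|11)=-1, (8|11)=-1; (−1)^{0·1·5}·(-1)^1·(-1)^0 = -1.
v=5: a=5^1·(≡4), b=5^-2·(≡3) mod 5; (4|5)=+1, (3|5)=-1; (−1)^{1·-2·2}·(+1)^-2·(-1)^1 = -1.
v=17: a=17^1·(≡4), b=17^1·(≡6) mod 17; (4|17)=+1, (6|17)=-1; (−1)^{1·1·8}·(+1)^1·(-1)^1 = -1.
v=3: a=3^0·(≡1), b=3^1·(≡1) mod 3; (1|3)=+1, (1|3)=+1; (−1)^{0·1·1}·(+1)^1·(+1)^0 = +1.
v=∞: 11305 > 0 and 74613 > 0  ⇒  (a,b)_∞ = +1.
(11305, 74613 / ℚ) ramifies at {5, 7, 11, 17}: a division algebra.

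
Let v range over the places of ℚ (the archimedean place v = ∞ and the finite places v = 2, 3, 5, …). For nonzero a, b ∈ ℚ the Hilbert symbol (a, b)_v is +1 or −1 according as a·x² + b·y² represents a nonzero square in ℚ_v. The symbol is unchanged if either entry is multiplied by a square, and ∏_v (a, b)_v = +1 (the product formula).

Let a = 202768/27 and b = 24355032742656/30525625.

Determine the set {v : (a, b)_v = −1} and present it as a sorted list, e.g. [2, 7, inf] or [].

[2, 23]

Mod squares: a ≡ 38019, b ≡ 22011. Check v ∈ {∞, 2, 3, 5, 7, 11, 13, 17, 19, 23, 29}.
v=29: a=29^1·(≡13), b=29^1·(≡20) mod 29; (13|29)=+1, (20|29)=+1; (−1)^{1·1·14}·(+1)^1·(+1)^1 = +1.
v=13: a=13^0·(≡7), b=13^-2·(≡6) mod 13; (7|13)=-1, (6|13)=-1; (−1)^{0·-2·6}·(-1)^-2·(-1)^0 = +1.
v=17: a=17^0·(≡6), b=17^-2·(≡9) mod 17; (6|17)=-1, (9|17)=+1; (−1)^{0·-2·8}·(-1)^-2·(+1)^0 = +1.
v=19: a=19^1·(≡4), b=19^0·(≡1) mod 19; (4|19)=+1, (1|19)=+1; (−1)^{1·0·9}·(+1)^0·(+1)^1 = +1.
v=∞: 38019 > 0 and 22011 > 0  ⇒  (a,b)_∞ = +1.
v=5: a=5^0·(≡4), b=5^-4·(≡1) mod 5; (4|5)=+1, (1|5)=+1; (−1)^{0·-4·2}·(+1)^-4·(+1)^0 = +1.
v=7: a=7^0·(≡1), b=7^2·(≡6) mod 7; (1|7)=+1, (6|7)=-1; (−1)^{0·2·3}·(+1)^2·(-1)^0 = +1.
v=23: a=23^1·(≡19), b=23^1·(≡22) mod 23; (19|23)=-1, (22|23)=-1; (−1)^{1·1·11}·(-1)^1·(-1)^1 = -1.
v=3: a=3^-3·(≡1), b=3^7·(≡2) mod 3; (1|3)=+1, (2|3)=-1; (−1)^{-3·7·1}·(+1)^7·(-1)^-3 = +1.
v=11: a=11^0·(≡1), b=11^3·(≡6) mod 11; (1|11)=+1, (6|11)=-1; (−1)^{0·3·5}·(+1)^3·(-1)^0 = +1.
v=2: v_2(a)=4, v_2(b)=8; units ≡ 3, 3 (mod 8); ε·ε+αω+βω = 1·1+4·1+8·1 ≡ 1  ⇒  (a,b)_2 = -1.
(38019, 22011 / ℚ) ramifies at {2, 23}: a division algebra.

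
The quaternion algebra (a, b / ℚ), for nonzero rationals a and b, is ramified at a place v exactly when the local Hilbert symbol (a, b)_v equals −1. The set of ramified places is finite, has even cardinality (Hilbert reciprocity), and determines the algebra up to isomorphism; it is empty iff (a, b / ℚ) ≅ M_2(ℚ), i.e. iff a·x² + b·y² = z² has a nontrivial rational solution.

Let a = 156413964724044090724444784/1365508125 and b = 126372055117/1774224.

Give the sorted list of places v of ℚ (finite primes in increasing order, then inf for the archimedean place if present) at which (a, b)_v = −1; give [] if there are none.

[17, 31]

(a, b) ≡ (122507, 5797) mod (ℚ^×)²; places V = {2, 3, 5, 7, 11, 13, 17, 23, 29, 31, 37, 43, 47, ∞}.
(a,b)_37: α=-1, u≡32; β=-2, v≡4 (mod 37); (32|37)=-1, (4|37)=+1; sign (−1)^0·-1^-2·+1^-1 = +1.
(a,b)_13: α=2, u≡11; β=0, v≡10 (mod 13); (11|13)=-1, (10|13)=+1; sign (−1)^0·-1^0·+1^2 = +1.
(a,b)_47: α=2, u≡37; β=0, v≡16 (mod 47); (37|47)=+1, (16|47)=+1; sign (−1)^0·+1^0·+1^2 = +1.
(a,b)_29: α=2, u≡3; β=2, v≡11 (mod 29); (3|29)=-1, (11|29)=-1; sign (−1)^0·-1^2·-1^2 = +1.
(a,b)_2: α=4, β=-4; u≡3, v≡5 (mod 8); ε(u)ε(v)=1·0, αω(v)=4·1, βω(u)=-4·1; sum ≡ 0  ⇒  +1.
(a,b)_43: α=1, u≡13; β=0, v≡31 (mod 43); (13|43)=+1, (31|43)=+1; sign (−1)^0·+1^0·+1^1 = +1.
(a,b)_23: α=4, u≡16; β=2, v≡4 (mod 23); (16|23)=+1, (4|23)=+1; sign (−1)^0·+1^2·+1^4 = +1.
(a,b)_11: α=3, u≡1; β=1, v≡8 (mod 11); (1|11)=+1, (8|11)=-1; sign (−1)^1·+1^1·-1^3 = +1.
(a,b)_3: α=-10, u≡2; β=-4, v≡1 (mod 3); (2|3)=-1, (1|3)=+1; sign (−1)^0·-1^-4·+1^-10 = +1.
(a,b)_7: α=1, u≡4; β=2, v≡1 (mod 7); (4|7)=+1, (1|7)=+1; sign (−1)^0·+1^2·+1^1 = +1.
(a,b)_∞: sgn(122507)=+, sgn(5797)=+, so +1.
(a,b)_5: α=-4, u≡3; β=0, v≡3 (mod 5); (3|5)=-1, (3|5)=-1; sign (−1)^0·-1^0·-1^-4 = +1.
(a,b)_31: α=2, u≡3; β=1, v≡20 (mod 31); (3|31)=-1, (20|31)=+1; sign (−1)^0·-1^1·+1^2 = -1.
(a,b)_17: α=2, u≡10; β=1, v≡1 (mod 17); (10|17)=-1, (1|17)=+1; sign (−1)^0·-1^1·+1^2 = -1.
(122507, 5797 / ℚ) ramifies at {17, 31}: a division algebra.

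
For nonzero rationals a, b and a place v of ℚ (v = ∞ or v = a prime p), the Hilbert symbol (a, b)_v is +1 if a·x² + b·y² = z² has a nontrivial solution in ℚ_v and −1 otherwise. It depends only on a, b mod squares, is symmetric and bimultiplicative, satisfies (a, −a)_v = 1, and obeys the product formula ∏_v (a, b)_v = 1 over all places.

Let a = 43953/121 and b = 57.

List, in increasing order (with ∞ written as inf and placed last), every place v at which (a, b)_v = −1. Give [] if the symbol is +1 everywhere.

(a, b) ≡ (897, 57) mod (ℚ^×)²; places V = {2, 3, 7, 11, 13, 19, 23, ∞}.
(a,b)_13: α=1, u≡10; β=0, v≡5 (mod 13); (10|13)=+1, (5|13)=-1; sign (−1)^0·+1^0·-1^1 = -1.
(a,b)_11: α=-2, u≡8; β=0, v≡2 (mod 11); (8|11)=-1, (2|11)=-1; sign (−1)^0·-1^0·-1^-2 = +1.
(a,b)_7: α=2, u≡4; β=0, v≡1 (mod 7); (4|7)=+1, (1|7)=+1; sign (−1)^0·+1^0·+1^2 = +1.
(a,b)_2: α=0, β=0; u≡1, v≡1 (mod 8); ε(u)ε(v)=0·0, αω(v)=0·0, βω(u)=0·0; sum ≡ 0  ⇒  +1.
(a,b)_∞: sgn(897)=+, sgn(57)=+, so +1.
(a,b)_3: α=1, u≡2; β=1, v≡1 (mod 3); (2|3)=-1, (1|3)=+1; sign (−1)^1·-1^1·+1^1 = +1.
(a,b)_23: α=1, u≡8; β=0, v≡11 (mod 23); (8|23)=+1, (11|23)=-1; sign (−1)^0·+1^0·-1^1 = -1.
(a,b)_19: α=0, u≡9; β=1, v≡3 (mod 19); (9|19)=+1, (3|19)=-1; sign (−1)^0·+1^1·-1^0 = +1.
|Ram(897, 57)| = 2, even; anisotropic at {13, 23}.

[13, 23]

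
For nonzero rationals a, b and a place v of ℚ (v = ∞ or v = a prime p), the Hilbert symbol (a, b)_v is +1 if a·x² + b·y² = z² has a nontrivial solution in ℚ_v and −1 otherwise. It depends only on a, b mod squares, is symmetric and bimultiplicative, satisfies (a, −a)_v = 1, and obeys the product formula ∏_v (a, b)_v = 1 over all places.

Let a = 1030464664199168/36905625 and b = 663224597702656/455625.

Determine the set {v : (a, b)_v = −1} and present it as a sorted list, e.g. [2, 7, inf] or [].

(a, b) ≡ (941222, 20026) mod (ℚ^×)²; places V = {2, 3, 5, 11, 17, 19, 31, 47, ∞}.
(a,b)_3: α=-10, u≡2; β=-6, v≡1 (mod 3); (2|3)=-1, (1|3)=+1; sign (−1)^0·-1^-6·+1^-10 = +1.
(a,b)_47: α=3, u≡17; β=2, v≡24 (mod 47); (17|47)=+1, (24|47)=+1; sign (−1)^0·+1^2·+1^3 = +1.
(a,b)_2: α=13, β=11; u≡3, v≡5 (mod 8); ε(u)ε(v)=1·0, αω(v)=13·1, βω(u)=11·1; sum ≡ 0  ⇒  +1.
(a,b)_19: α=1, u≡1; β=1, v≡11 (mod 19); (1|19)=+1, (11|19)=+1; sign (−1)^1·+1^1·+1^1 = -1.
(a,b)_17: α=1, u≡14; β=1, v≡7 (mod 17); (14|17)=-1, (7|17)=-1; sign (−1)^0·-1^1·-1^1 = +1.
(a,b)_5: α=-4, u≡2; β=-4, v≡4 (mod 5); (2|5)=-1, (4|5)=+1; sign (−1)^0·-1^-4·+1^-4 = +1.
(a,b)_31: α=1, u≡23; β=1, v≡11 (mod 31); (23|31)=-1, (11|31)=-1; sign (−1)^1·-1^1·-1^1 = -1.
(a,b)_11: α=2, u≡6; β=4, v≡2 (mod 11); (6|11)=-1, (2|11)=-1; sign (−1)^0·-1^4·-1^2 = +1.
(a,b)_∞: sgn(941222)=+, sgn(20026)=+, so +1.
Ram(941222, 20026) = {19, 31}; no ℚ_19-point on the conic.

[19, 31]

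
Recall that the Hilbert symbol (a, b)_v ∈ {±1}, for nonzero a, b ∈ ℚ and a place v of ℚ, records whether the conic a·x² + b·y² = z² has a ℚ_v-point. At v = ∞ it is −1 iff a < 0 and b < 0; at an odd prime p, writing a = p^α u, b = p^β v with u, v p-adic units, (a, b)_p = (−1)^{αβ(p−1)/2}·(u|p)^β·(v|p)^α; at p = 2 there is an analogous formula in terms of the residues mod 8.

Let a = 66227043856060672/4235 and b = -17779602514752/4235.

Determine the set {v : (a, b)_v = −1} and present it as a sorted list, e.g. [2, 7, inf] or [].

Mod squares: a ≡ 762755, b ≡ -22119895. Check v ∈ {∞, 2, 3, 5, 7, 11, 13, 17, 19, 29, 31, 37}.
v=29: a=29^2·(≡2), b=29^1·(≡19) mod 29; (2|29)=-1, (19|29)=-1; (−1)^{2·1·14}·(-1)^1·(-1)^2 = -1.
v=7: a=7^-1·(≡6), b=7^-1·(≡2) mod 7; (6|7)=-1, (2|7)=+1; (−1)^{-1·-1·3}·(-1)^-1·(+1)^-1 = +1.
v=19: a=19^1·(≡5), b=19^1·(≡11) mod 19; (5|19)=+1, (11|19)=+1; (−1)^{1·1·9}·(+1)^1·(+1)^1 = -1.
v=31: a=31^1·(≡30), b=31^1·(≡15) mod 31; (30|31)=-1, (15|31)=-1; (−1)^{1·1·15}·(-1)^1·(-1)^1 = -1.
v=13: a=13^2·(≡7), b=13^2·(≡8) mod 13; (7|13)=-1, (8|13)=-1; (−1)^{2·2·6}·(-1)^2·(-1)^2 = +1.
v=3: a=3^0·(≡2), b=3^2·(≡2) mod 3; (2|3)=-1, (2|3)=-1; (−1)^{0·2·1}·(-1)^2·(-1)^0 = +1.
v=5: a=5^-1·(≡1), b=5^-1·(≡4) mod 5; (1|5)=+1, (4|5)=+1; (−1)^{-1·-1·2}·(+1)^-1·(+1)^-1 = +1.
v=2: v_2(a)=8, v_2(b)=6; units ≡ 3, 1 (mod 8); ε·ε+αω+βω = 1·0+8·0+6·1 ≡ 0  ⇒  (a,b)_2 = +1.
v=∞: 762755 > 0 and -22119895 < 0  ⇒  (a,b)_∞ = +1.
v=11: a=11^-2·(≡1), b=11^-2·(≡5) mod 11; (1|11)=+1, (5|11)=+1; (−1)^{-2·-2·5}·(+1)^-2·(+1)^-2 = +1.
v=37: a=37^1·(≡24), b=37^1·(≡3) mod 37; (24|37)=-1, (3|37)=+1; (−1)^{1·1·18}·(-1)^1·(+1)^1 = -1.
v=17: a=17^4·(≡4), b=17^2·(≡12) mod 17; (4|17)=+1, (12|17)=-1; (−1)^{4·2·8}·(+1)^2·(-1)^4 = +1.
(762755, -22119895 / ℚ) ramifies at {19, 29, 31, 37}: a division algebra.

[19, 29, 31, 37]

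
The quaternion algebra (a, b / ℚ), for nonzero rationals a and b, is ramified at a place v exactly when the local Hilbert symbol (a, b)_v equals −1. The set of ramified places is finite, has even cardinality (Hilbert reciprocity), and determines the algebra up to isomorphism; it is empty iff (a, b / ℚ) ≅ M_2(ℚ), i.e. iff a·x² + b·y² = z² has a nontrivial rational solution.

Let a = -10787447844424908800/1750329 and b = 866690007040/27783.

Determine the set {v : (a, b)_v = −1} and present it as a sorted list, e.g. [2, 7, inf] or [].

Mod squares: a ≡ -17, b ≡ 5005. Check v ∈ {∞, 2, 3, 5, 7, 11, 13, 17}.
v=13: a=13^2·(≡9), b=13^1·(≡6) mod 13; (9|13)=+1, (6|13)=-1; (−1)^{2·1·6}·(+1)^1·(-1)^2 = +1.
v=5: a=5^2·(≡2), b=5^1·(≡1) mod 5; (2|5)=-1, (1|5)=+1; (−1)^{2·1·2}·(-1)^1·(+1)^2 = -1.
v=11: a=11^2·(≡3), b=11^1·(≡4) mod 11; (3|11)=+1, (4|11)=+1; (−1)^{2·1·5}·(+1)^1·(+1)^2 = +1.
v=2: v_2(a)=32, v_2(b)=22; units ≡ 7, 5 (mod 8); ε·ε+αω+βω = 1·0+32·1+22·0 ≡ 0  ⇒  (a,b)_2 = +1.
v=∞: -17 < 0 and 5005 > 0  ⇒  (a,b)_∞ = +1.
v=7: a=7^-4·(≡4), b=7^-3·(≡1) mod 7; (4|7)=+1, (1|7)=+1; (−1)^{-4·-3·3}·(+1)^-3·(+1)^-4 = +1.
v=17: a=17^3·(≡15), b=17^2·(≡6) mod 17; (15|17)=+1, (6|17)=-1; (−1)^{3·2·8}·(+1)^2·(-1)^3 = -1.
v=3: a=3^-6·(≡1), b=3^-4·(≡1) mod 3; (1|3)=+1, (1|3)=+1; (−1)^{-6·-4·1}·(+1)^-4·(+1)^-6 = +1.
Ram(-17, 5005) = {5, 17}; no ℚ_5-point on the conic.

[5, 17]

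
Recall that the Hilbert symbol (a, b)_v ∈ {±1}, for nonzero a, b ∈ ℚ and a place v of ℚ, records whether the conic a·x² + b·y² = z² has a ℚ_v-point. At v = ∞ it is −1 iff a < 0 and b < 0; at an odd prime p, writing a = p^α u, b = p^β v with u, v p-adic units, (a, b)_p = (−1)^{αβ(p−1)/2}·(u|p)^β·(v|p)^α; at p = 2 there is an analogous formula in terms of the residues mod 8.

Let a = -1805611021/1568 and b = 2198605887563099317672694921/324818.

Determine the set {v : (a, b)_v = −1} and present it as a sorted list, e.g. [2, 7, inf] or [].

[2, 17, 19, 29]

Mod squares: a ≡ -14858, b ≡ 430882. Check v ∈ {∞, 2, 7, 13, 17, 19, 23, 29, 31, 37}.
v=31: a=31^0·(≡21), b=31^-2·(≡30) mod 31; (21|31)=-1, (30|31)=-1; (−1)^{0·-2·15}·(-1)^-2·(-1)^0 = +1.
v=∞: -14858 < 0 and 430882 > 0  ⇒  (a,b)_∞ = +1.
v=23: a=23^1·(≡21), b=23^5·(≡9) mod 23; (21|23)=-1, (9|23)=+1; (−1)^{1·5·11}·(-1)^5·(+1)^1 = +1.
v=19: a=19^1·(≡16), b=19^5·(≡11) mod 19; (16|19)=+1, (11|19)=+1; (−1)^{1·5·9}·(+1)^5·(+1)^1 = -1.
v=17: a=17^3·(≡10), b=17^3·(≡4) mod 17; (10|17)=-1, (4|17)=+1; (−1)^{3·3·8}·(-1)^3·(+1)^3 = -1.
v=2: v_2(a)=-5, v_2(b)=-1; units ≡ 3, 1 (mod 8); ε·ε+αω+βω = 1·0+-5·0+-1·1 ≡ 1  ⇒  (a,b)_2 = -1.
v=7: a=7^-2·(≡6), b=7^0·(≡2) mod 7; (6|7)=-1, (2|7)=+1; (−1)^{-2·0·3}·(-1)^0·(+1)^-2 = +1.
v=29: a=29^2·(≡17), b=29^5·(≡12) mod 29; (17|29)=-1, (12|29)=-1; (−1)^{2·5·14}·(-1)^5·(-1)^2 = -1.
v=37: a=37^0·(≡3), b=37^2·(≡13) mod 37; (3|37)=+1, (13|37)=-1; (−1)^{0·2·18}·(+1)^2·(-1)^0 = +1.
v=13: a=13^0·(≡9), b=13^-2·(≡1) mod 13; (9|13)=+1, (1|13)=+1; (−1)^{0·-2·6}·(+1)^-2·(+1)^0 = +1.
Ram(-14858, 430882) = {2, 17, 19, 29}; no ℚ_2-point on the conic.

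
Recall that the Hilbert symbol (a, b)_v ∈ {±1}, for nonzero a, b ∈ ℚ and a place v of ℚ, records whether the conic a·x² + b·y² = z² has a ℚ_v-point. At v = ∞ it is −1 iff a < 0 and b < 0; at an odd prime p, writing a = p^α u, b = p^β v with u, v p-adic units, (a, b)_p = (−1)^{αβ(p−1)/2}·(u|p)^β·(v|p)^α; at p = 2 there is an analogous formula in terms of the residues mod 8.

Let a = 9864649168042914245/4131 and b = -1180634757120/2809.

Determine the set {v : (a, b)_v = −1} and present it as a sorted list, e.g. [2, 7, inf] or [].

Mod squares: a ≡ 255, b ≡ -15470. Check v ∈ {∞, 2, 3, 5, 7, 11, 13, 17, 19, 23, 53}.
v=∞: 255 > 0 and -15470 < 0  ⇒  (a,b)_∞ = +1.
v=5: a=5^1·(≡4), b=5^1·(≡4) mod 5; (4|5)=+1, (4|5)=+1; (−1)^{1·1·2}·(+1)^1·(+1)^1 = +1.
v=13: a=13^6·(≡8), b=13^3·(≡5) mod 13; (8|13)=-1, (5|13)=-1; (−1)^{6·3·6}·(-1)^3·(-1)^6 = -1.
v=7: a=7^2·(≡3), b=7^3·(≡4) mod 7; (3|7)=-1, (4|7)=+1; (−1)^{2·3·3}·(-1)^3·(+1)^2 = -1.
v=23: a=23^2·(≡4), b=23^0·(≡2) mod 23; (4|23)=+1, (2|23)=+1; (−1)^{2·0·11}·(+1)^0·(+1)^2 = +1.
v=17: a=17^-1·(≡9), b=17^1·(≡8) mod 17; (9|17)=+1, (8|17)=+1; (−1)^{-1·1·8}·(+1)^1·(+1)^-1 = +1.
v=53: a=53^0·(≡40), b=53^-2·(≡9) mod 53; (40|53)=+1, (9|53)=+1; (−1)^{0·-2·26}·(+1)^-2·(+1)^0 = +1.
v=2: v_2(a)=0, v_2(b)=11; units ≡ 7, 1 (mod 8); ε·ε+αω+βω = 1·0+0·0+11·0 ≡ 0  ⇒  (a,b)_2 = +1.
v=3: a=3^-5·(≡1), b=3^2·(≡1) mod 3; (1|3)=+1, (1|3)=+1; (−1)^{-5·2·1}·(+1)^2·(+1)^-5 = +1.
v=19: a=19^4·(≡15), b=19^0·(≡15) mod 19; (15|19)=-1, (15|19)=-1; (−1)^{4·0·9}·(-1)^0·(-1)^4 = +1.
v=11: a=11^2·(≡7), b=11^0·(≡7) mod 11; (7|11)=-1, (7|11)=-1; (−1)^{2·0·5}·(-1)^0·(-1)^2 = +1.
Ram(255, -15470) = {7, 13}; no ℚ_7-point on the conic.

[7, 13]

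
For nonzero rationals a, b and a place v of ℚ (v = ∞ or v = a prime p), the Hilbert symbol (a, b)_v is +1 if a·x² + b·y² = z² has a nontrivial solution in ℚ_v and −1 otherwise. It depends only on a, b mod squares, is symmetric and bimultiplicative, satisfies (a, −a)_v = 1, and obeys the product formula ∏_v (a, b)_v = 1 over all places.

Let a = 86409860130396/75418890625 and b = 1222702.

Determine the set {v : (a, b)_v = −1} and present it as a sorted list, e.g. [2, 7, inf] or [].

(a, b) ≡ (13079, 1222702) mod (ℚ^×)²; places V = {2, 3, 5, 11, 13, 19, 23, 29, 31, 37, 41, ∞}.
(a,b)_29: α=1, u≡16; β=0, v≡4 (mod 29); (16|29)=+1, (4|29)=+1; sign (−1)^0·+1^0·+1^1 = +1.
(a,b)_2: α=2, β=1; u≡7, v≡7 (mod 8); ε(u)ε(v)=1·1, αω(v)=2·0, βω(u)=1·0; sum ≡ 1  ⇒  -1.
(a,b)_19: α=2, u≡6; β=0, v≡14 (mod 19); (6|19)=+1, (14|19)=-1; sign (−1)^0·+1^0·-1^2 = +1.
(a,b)_∞: sgn(13079)=+, sgn(1222702)=+, so +1.
(a,b)_31: α=2, u≡9; β=1, v≡10 (mod 31); (9|31)=+1, (10|31)=+1; sign (−1)^0·+1^1·+1^2 = +1.
(a,b)_5: α=-6, u≡4; β=0, v≡2 (mod 5); (4|5)=+1, (2|5)=-1; sign (−1)^0·+1^0·-1^-6 = +1.
(a,b)_41: α=1, u≡1; β=1, v≡15 (mod 41); (1|41)=+1, (15|41)=-1; sign (−1)^0·+1^1·-1^1 = -1.
(a,b)_13: α=-6, u≡3; β=1, v≡12 (mod 13); (3|13)=+1, (12|13)=+1; sign (−1)^0·+1^1·+1^-6 = +1.
(a,b)_37: α=0, u≡29; β=1, v≡5 (mod 37); (29|37)=-1, (5|37)=-1; sign (−1)^0·-1^1·-1^0 = -1.
(a,b)_11: α=1, u≡9; β=0, v≡8 (mod 11); (9|11)=+1, (8|11)=-1; sign (−1)^0·+1^0·-1^1 = -1.
(a,b)_3: α=2, u≡2; β=0, v≡1 (mod 3); (2|3)=-1, (1|3)=+1; sign (−1)^0·-1^0·+1^2 = +1.
(a,b)_23: α=2, u≡20; β=0, v≡22 (mod 23); (20|23)=-1, (22|23)=-1; sign (−1)^0·-1^0·-1^2 = +1.
Ram(13079, 1222702) = {2, 11, 37, 41}; no ℚ_2-point on the conic.

[2, 11, 37, 41]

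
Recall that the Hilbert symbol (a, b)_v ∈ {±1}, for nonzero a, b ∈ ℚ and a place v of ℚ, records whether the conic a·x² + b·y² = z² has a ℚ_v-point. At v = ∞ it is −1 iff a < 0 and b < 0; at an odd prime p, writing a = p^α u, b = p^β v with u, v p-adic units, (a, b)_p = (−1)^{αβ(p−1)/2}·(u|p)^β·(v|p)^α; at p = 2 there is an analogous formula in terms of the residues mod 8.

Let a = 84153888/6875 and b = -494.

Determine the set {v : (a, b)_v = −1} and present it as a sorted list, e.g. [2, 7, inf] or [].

(a, b) ≡ (38038, -494) mod (ℚ^×)²; places V = {2, 3, 5, 7, 11, 13, 19, ∞}.
(a,b)_3: α=2, u≡1; β=0, v≡1 (mod 3); (1|3)=+1, (1|3)=+1; sign (−1)^0·+1^0·+1^2 = +1.
(a,b)_19: α=1, u≡11; β=1, v≡12 (mod 19); (11|19)=+1, (12|19)=-1; sign (−1)^1·+1^1·-1^1 = +1.
(a,b)_5: α=-4, u≡3; β=0, v≡1 (mod 5); (3|5)=-1, (1|5)=+1; sign (−1)^0·-1^0·+1^-4 = +1.
(a,b)_11: α=-1, u≡3; β=0, v≡1 (mod 11); (3|11)=+1, (1|11)=+1; sign (−1)^0·+1^0·+1^-1 = +1.
(a,b)_7: α=1, u≡2; β=0, v≡3 (mod 7); (2|7)=+1, (3|7)=-1; sign (−1)^0·+1^0·-1^1 = -1.
(a,b)_13: α=3, u≡10; β=1, v≡1 (mod 13); (10|13)=+1, (1|13)=+1; sign (−1)^0·+1^1·+1^3 = +1.
(a,b)_2: α=5, β=1; u≡3, v≡1 (mod 8); ε(u)ε(v)=1·0, αω(v)=5·0, βω(u)=1·1; sum ≡ 1  ⇒  -1.
(a,b)_∞: sgn(38038)=+, sgn(-494)=−, so +1.
|Ram(38038, -494)| = 2, even; anisotropic at {2, 7}.

[2, 7]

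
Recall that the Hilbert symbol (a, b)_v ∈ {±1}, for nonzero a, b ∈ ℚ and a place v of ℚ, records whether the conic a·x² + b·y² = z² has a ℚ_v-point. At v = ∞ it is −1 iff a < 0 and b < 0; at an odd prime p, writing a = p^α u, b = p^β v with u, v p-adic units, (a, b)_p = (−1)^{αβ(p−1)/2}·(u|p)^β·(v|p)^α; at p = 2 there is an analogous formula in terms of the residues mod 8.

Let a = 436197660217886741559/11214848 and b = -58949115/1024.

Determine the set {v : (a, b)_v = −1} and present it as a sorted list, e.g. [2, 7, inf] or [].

Mod squares: a ≡ 2622, b ≡ -111435. Check v ∈ {∞, 2, 3, 5, 7, 11, 17, 19, 23, 37}.
v=17: a=17^4·(≡9), b=17^1·(≡12) mod 17; (9|17)=+1, (12|17)=-1; (−1)^{4·1·8}·(+1)^1·(-1)^4 = +1.
v=7: a=7^6·(≡4), b=7^0·(≡3) mod 7; (4|7)=+1, (3|7)=-1; (−1)^{6·0·3}·(+1)^0·(-1)^6 = +1.
v=19: a=19^1·(≡4), b=19^1·(≡9) mod 19; (4|19)=+1, (9|19)=+1; (−1)^{1·1·9}·(+1)^1·(+1)^1 = -1.
v=11: a=11^2·(≡4), b=11^0·(≡6) mod 11; (4|11)=+1, (6|11)=-1; (−1)^{2·0·5}·(+1)^0·(-1)^2 = +1.
v=∞: 2622 > 0 and -111435 < 0  ⇒  (a,b)_∞ = +1.
v=2: v_2(a)=-13, v_2(b)=-10; units ≡ 7, 5 (mod 8); ε·ε+αω+βω = 1·0+-13·1+-10·0 ≡ 1  ⇒  (a,b)_2 = -1.
v=5: a=5^0·(≡3), b=5^1·(≡3) mod 5; (3|5)=-1, (3|5)=-1; (−1)^{0·1·2}·(-1)^1·(-1)^0 = -1.
v=3: a=3^1·(≡1), b=3^1·(≡1) mod 3; (1|3)=+1, (1|3)=+1; (−1)^{1·1·1}·(+1)^1·(+1)^1 = -1.
v=23: a=23^5·(≡21), b=23^3·(≡16) mod 23; (21|23)=-1, (16|23)=+1; (−1)^{5·3·11}·(-1)^3·(+1)^5 = +1.
v=37: a=37^-2·(≡17), b=37^0·(≡1) mod 37; (17|37)=-1, (1|37)=+1; (−1)^{-2·0·18}·(-1)^0·(+1)^-2 = +1.
Ram(2622, -111435) = {2, 3, 5, 19}; no ℚ_2-point on the conic.

[2, 3, 5, 19]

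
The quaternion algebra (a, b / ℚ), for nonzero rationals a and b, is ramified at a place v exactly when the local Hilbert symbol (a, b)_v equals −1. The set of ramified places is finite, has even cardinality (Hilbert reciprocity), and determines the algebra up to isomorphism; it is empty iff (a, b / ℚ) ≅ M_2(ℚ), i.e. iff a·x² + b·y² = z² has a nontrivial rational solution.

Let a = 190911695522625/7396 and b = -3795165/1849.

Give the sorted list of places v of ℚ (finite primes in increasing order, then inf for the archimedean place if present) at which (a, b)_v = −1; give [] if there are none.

Mod squares: a ≡ 463505, b ≡ -3485. Check v ∈ {∞, 2, 3, 5, 7, 11, 17, 19, 41, 43}.
v=7: a=7^1·(≡2), b=7^0·(≡4) mod 7; (2|7)=+1, (4|7)=+1; (−1)^{1·0·3}·(+1)^0·(+1)^1 = +1.
v=∞: 463505 > 0 and -3485 < 0  ⇒  (a,b)_∞ = +1.
v=11: a=11^2·(≡1), b=11^2·(≡7) mod 11; (1|11)=+1, (7|11)=-1; (−1)^{2·2·5}·(+1)^2·(-1)^2 = +1.
v=2: v_2(a)=-2, v_2(b)=0; units ≡ 1, 3 (mod 8); ε·ε+αω+βω = 0·1+-2·1+0·0 ≡ 0  ⇒  (a,b)_2 = +1.
v=19: a=19^1·(≡2), b=19^0·(≡11) mod 19; (2|19)=-1, (11|19)=+1; (−1)^{1·0·9}·(-1)^0·(+1)^1 = +1.
v=3: a=3^4·(≡2), b=3^2·(≡1) mod 3; (2|3)=-1, (1|3)=+1; (−1)^{4·2·1}·(-1)^2·(+1)^4 = +1.
v=5: a=5^3·(≡1), b=5^1·(≡3) mod 5; (1|5)=+1, (3|5)=-1; (−1)^{3·1·2}·(+1)^1·(-1)^3 = -1.
v=41: a=41^3·(≡22), b=41^1·(≡34) mod 41; (22|41)=-1, (34|41)=-1; (−1)^{3·1·20}·(-1)^1·(-1)^3 = +1.
v=43: a=43^-2·(≡2), b=43^-2·(≡15) mod 43; (2|43)=-1, (15|43)=+1; (−1)^{-2·-2·21}·(-1)^-2·(+1)^-2 = +1.
v=17: a=17^1·(≡7), b=17^1·(≡13) mod 17; (7|17)=-1, (13|17)=+1; (−1)^{1·1·8}·(-1)^1·(+1)^1 = -1.
(463505, -3485 / ℚ) ramifies at {5, 17}: a division algebra.

[5, 17]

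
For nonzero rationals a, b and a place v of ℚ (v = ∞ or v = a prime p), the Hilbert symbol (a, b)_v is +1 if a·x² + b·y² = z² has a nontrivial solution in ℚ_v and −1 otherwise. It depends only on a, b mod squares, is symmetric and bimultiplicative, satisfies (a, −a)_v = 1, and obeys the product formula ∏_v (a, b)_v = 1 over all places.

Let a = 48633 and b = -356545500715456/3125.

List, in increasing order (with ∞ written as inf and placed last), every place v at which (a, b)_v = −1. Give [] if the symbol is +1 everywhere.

[5, 13]

(a, b) ≡ (48633, -105995) mod (ℚ^×)²; places V = {2, 3, 5, 13, 17, 29, 43, ∞}.
(a,b)_43: α=1, u≡13; β=3, v≡33 (mod 43); (13|43)=+1, (33|43)=-1; sign (−1)^1·+1^3·-1^1 = +1.
(a,b)_2: α=0, β=6; u≡1, v≡5 (mod 8); ε(u)ε(v)=0·0, αω(v)=0·1, βω(u)=6·0; sum ≡ 0  ⇒  +1.
(a,b)_∞: sgn(48633)=+, sgn(-105995)=−, so +1.
(a,b)_5: α=0, u≡3; β=-5, v≡4 (mod 5); (3|5)=-1, (4|5)=+1; sign (−1)^0·-1^-5·+1^0 = -1.
(a,b)_17: α=0, u≡13; β=1, v≡16 (mod 17); (13|17)=+1, (16|17)=+1; sign (−1)^0·+1^1·+1^0 = +1.
(a,b)_29: α=1, u≡24; β=3, v≡6 (mod 29); (24|29)=+1, (6|29)=+1; sign (−1)^0·+1^3·+1^1 = +1.
(a,b)_13: α=1, u≡10; β=2, v≡7 (mod 13); (10|13)=+1, (7|13)=-1; sign (−1)^0·+1^2·-1^1 = -1.
(a,b)_3: α=1, u≡2; β=0, v≡1 (mod 3); (2|3)=-1, (1|3)=+1; sign (−1)^0·-1^0·+1^1 = +1.
Ram(48633, -105995) = {5, 13}; no ℚ_5-point on the conic.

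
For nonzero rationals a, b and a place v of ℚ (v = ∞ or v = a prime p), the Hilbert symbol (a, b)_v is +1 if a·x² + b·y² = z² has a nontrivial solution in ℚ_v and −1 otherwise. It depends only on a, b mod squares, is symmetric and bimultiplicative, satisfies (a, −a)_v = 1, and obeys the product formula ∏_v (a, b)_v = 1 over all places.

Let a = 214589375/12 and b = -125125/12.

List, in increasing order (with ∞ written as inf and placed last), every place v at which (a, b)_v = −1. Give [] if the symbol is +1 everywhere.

Mod squares: a ≡ 429, b ≡ -15015. Check v ∈ {∞, 2, 3, 5, 7, 11, 13}.
v=2: v_2(a)=-2, v_2(b)=-2; units ≡ 5, 1 (mod 8); ε·ε+αω+βω = 0·0+-2·0+-2·1 ≡ 0  ⇒  (a,b)_2 = +1.
v=3: a=3^-1·(≡2), b=3^-1·(≡2) mod 3; (2|3)=-1, (2|3)=-1; (−1)^{-1·-1·1}·(-1)^-1·(-1)^-1 = -1.
v=13: a=13^1·(≡5), b=13^1·(≡5) mod 13; (5|13)=-1, (5|13)=-1; (−1)^{1·1·6}·(-1)^1·(-1)^1 = +1.
v=5: a=5^4·(≡4), b=5^3·(≡2) mod 5; (4|5)=+1, (2|5)=-1; (−1)^{4·3·2}·(+1)^3·(-1)^4 = +1.
v=7: a=7^4·(≡4), b=7^1·(≡2) mod 7; (4|7)=+1, (2|7)=+1; (−1)^{4·1·3}·(+1)^1·(+1)^4 = +1.
v=∞: 429 > 0 and -15015 < 0  ⇒  (a,b)_∞ = +1.
v=11: a=11^1·(≡10), b=11^1·(≡10) mod 11; (10|11)=-1, (10|11)=-1; (−1)^{1·1·5}·(-1)^1·(-1)^1 = -1.
|Ram(429, -15015)| = 2, even; anisotropic at {3, 11}.

[3, 11]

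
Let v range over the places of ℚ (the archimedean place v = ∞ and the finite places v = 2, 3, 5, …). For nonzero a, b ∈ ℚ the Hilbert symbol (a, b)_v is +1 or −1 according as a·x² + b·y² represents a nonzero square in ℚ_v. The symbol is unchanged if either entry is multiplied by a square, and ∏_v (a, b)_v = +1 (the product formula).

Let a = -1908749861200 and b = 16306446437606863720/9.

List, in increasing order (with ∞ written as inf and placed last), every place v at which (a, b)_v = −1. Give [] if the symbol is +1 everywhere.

(a, b) ≡ (-13, 27370) mod (ℚ^×)²; places V = {2, 3, 5, 7, 13, 17, 23, ∞}.
(a,b)_7: α=4, u≡1; β=9, v≡1 (mod 7); (1|7)=+1, (1|7)=+1; sign (−1)^0·+1^9·+1^4 = +1.
(a,b)_∞: sgn(-13)=−, sgn(27370)=+, so +1.
(a,b)_5: α=2, u≡2; β=1, v≡1 (mod 5); (2|5)=-1, (1|5)=+1; sign (−1)^0·-1^1·+1^2 = -1.
(a,b)_2: α=4, β=3; u≡3, v≡5 (mod 8); ε(u)ε(v)=1·0, αω(v)=4·1, βω(u)=3·1; sum ≡ 1  ⇒  -1.
(a,b)_13: α=1, u≡1; β=2, v≡11 (mod 13); (1|13)=+1, (11|13)=-1; sign (−1)^0·+1^2·-1^1 = -1.
(a,b)_17: α=2, u≡16; β=3, v≡5 (mod 17); (16|17)=+1, (5|17)=-1; sign (−1)^0·+1^3·-1^2 = +1.
(a,b)_3: α=0, u≡2; β=-2, v≡1 (mod 3); (2|3)=-1, (1|3)=+1; sign (−1)^0·-1^-2·+1^0 = +1.
(a,b)_23: α=2, u≡19; β=3, v≡7 (mod 23); (19|23)=-1, (7|23)=-1; sign (−1)^0·-1^3·-1^2 = -1.
|Ram(-13, 27370)| = 4, even; anisotropic at {2, 5, 13, 23}.

[2, 5, 13, 23]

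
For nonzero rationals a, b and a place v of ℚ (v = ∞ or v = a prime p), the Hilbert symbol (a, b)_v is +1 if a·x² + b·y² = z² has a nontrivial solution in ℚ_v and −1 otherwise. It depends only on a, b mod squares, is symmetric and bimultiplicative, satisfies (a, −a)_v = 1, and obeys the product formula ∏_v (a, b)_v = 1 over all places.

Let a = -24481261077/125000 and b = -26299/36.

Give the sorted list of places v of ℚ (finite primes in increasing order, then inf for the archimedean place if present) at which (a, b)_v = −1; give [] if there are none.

[2, 3, 17, inf]

(a, b) ≡ (-714, -91) mod (ℚ^×)²; places V = {2, 3, 5, 7, 13, 17, ∞}.
(a,b)_17: α=1, u≡16; β=2, v≡14 (mod 17); (16|17)=+1, (14|17)=-1; sign (−1)^0·+1^2·-1^1 = -1.
(a,b)_2: α=-3, β=-2; u≡3, v≡5 (mod 8); ε(u)ε(v)=1·0, αω(v)=-3·1, βω(u)=-2·1; sum ≡ 1  ⇒  -1.
(a,b)_5: α=-6, u≡1; β=0, v≡1 (mod 5); (1|5)=+1, (1|5)=+1; sign (−1)^0·+1^0·+1^-6 = +1.
(a,b)_∞: sgn(-714)=−, sgn(-91)=−, so -1.
(a,b)_7: α=5, u≡5; β=1, v≡2 (mod 7); (5|7)=-1, (2|7)=+1; sign (−1)^1·-1^1·+1^5 = +1.
(a,b)_13: α=4, u≡10; β=1, v≡7 (mod 13); (10|13)=+1, (7|13)=-1; sign (−1)^0·+1^1·-1^4 = +1.
(a,b)_3: α=1, u≡2; β=-2, v≡2 (mod 3); (2|3)=-1, (2|3)=-1; sign (−1)^0·-1^-2·-1^1 = -1.
(-714, -91 / ℚ) ramifies at {2, 3, 17, ∞}: a division algebra.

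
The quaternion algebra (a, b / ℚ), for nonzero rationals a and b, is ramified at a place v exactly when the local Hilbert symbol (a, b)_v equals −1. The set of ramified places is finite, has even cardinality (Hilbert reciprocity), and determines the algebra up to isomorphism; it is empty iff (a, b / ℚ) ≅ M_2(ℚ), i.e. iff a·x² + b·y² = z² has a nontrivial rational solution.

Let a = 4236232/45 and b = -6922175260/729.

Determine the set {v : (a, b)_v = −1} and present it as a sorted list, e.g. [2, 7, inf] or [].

Mod squares: a ≡ 10010, b ≡ -7735. Check v ∈ {∞, 2, 3, 5, 7, 11, 13, 17, 23, 43}.
v=7: a=7^1·(≡4), b=7^1·(≡1) mod 7; (4|7)=+1, (1|7)=+1; (−1)^{1·1·3}·(+1)^1·(+1)^1 = -1.
v=2: v_2(a)=3, v_2(b)=2; units ≡ 5, 1 (mod 8); ε·ε+αω+βω = 0·0+3·0+2·1 ≡ 0  ⇒  (a,b)_2 = +1.
v=23: a=23^2·(≡19), b=23^0·(≡9) mod 23; (19|23)=-1, (9|23)=+1; (−1)^{2·0·11}·(-1)^0·(+1)^2 = +1.
v=3: a=3^-2·(≡2), b=3^-6·(≡2) mod 3; (2|3)=-1, (2|3)=-1; (−1)^{-2·-6·1}·(-1)^-6·(-1)^-2 = +1.
v=5: a=5^-1·(≡3), b=5^1·(≡2) mod 5; (3|5)=-1, (2|5)=-1; (−1)^{-1·1·2}·(-1)^1·(-1)^-1 = +1.
v=11: a=11^1·(≡2), b=11^2·(≡1) mod 11; (2|11)=-1, (1|11)=+1; (−1)^{1·2·5}·(-1)^2·(+1)^1 = +1.
v=17: a=17^0·(≡11), b=17^1·(≡13) mod 17; (11|17)=-1, (13|17)=+1; (−1)^{0·1·8}·(-1)^1·(+1)^0 = -1.
v=∞: 10010 > 0 and -7735 < 0  ⇒  (a,b)_∞ = +1.
v=13: a=13^1·(≡1), b=13^1·(≡1) mod 13; (1|13)=+1, (1|13)=+1; (−1)^{1·1·6}·(+1)^1·(+1)^1 = +1.
v=43: a=43^0·(≡22), b=43^2·(≡37) mod 43; (22|43)=-1, (37|43)=-1; (−1)^{0·2·21}·(-1)^2·(-1)^0 = +1.
(10010, -7735 / ℚ) ramifies at {7, 17}: a division algebra.

[7, 17]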